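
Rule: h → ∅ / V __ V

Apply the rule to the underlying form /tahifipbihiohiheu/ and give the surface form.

taifipbiioieu

/h/ occurs between vowels /a/ and /i/, so it deletes.
/h/ occurs between vowels /i/ and /i/, so it deletes.
/h/ occurs between vowels /o/ and /i/, so it deletes.
/h/ occurs between vowels /i/ and /e/, so it deletes.
Surface form: [taifipbiioieu].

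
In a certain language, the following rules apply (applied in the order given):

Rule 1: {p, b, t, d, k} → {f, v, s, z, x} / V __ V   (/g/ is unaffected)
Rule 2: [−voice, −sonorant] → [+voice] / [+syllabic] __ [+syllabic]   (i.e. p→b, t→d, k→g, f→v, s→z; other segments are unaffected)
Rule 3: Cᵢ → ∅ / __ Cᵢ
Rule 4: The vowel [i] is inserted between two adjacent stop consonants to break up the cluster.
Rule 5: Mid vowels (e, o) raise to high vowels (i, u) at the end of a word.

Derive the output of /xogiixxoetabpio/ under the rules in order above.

xogiixoezabipiu

Rule 1 (intervocalic spirantization): /t/ is a stop between vowels /e/ and /a/, so it spirantizes to the fricative [s]. /xogiixxoetabpio/ → xogiixxoesabpio.
Rule 2 (intervocalic voicing): /s/ is a voiceless obstruent between vowels /e/ and /a/, so it voices to [z]. /xogiixxoesabpio/ → xogiixxoezabpio.
Rule 3 (degemination): /xx/ is a geminate; the first /x/ deletes. /xogiixxoezabpio/ → xogiixoezabpio.
Rule 4 (stop-cluster i-epenthesis): /b/ and /p/ form a stop–stop cluster, so [i] is inserted between them. /xogiixoezabpio/ → xogiixoezabipio.
Rule 5 (final vowel raising): /o/ is a mid vowel in word-final position, so it raises to [u]. /xogiixoezabipio/ → xogiixoezabipiu.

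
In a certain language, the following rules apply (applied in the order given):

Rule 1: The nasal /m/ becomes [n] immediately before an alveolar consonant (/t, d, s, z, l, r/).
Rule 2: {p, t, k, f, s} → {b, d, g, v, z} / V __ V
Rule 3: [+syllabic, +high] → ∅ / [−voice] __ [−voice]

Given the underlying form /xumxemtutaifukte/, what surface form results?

xumxentudaivukte

Rule 1 (nasal place assimilation): /m/ precedes the alveolar consonant /t/, so it assimilates in place to [n]. /xumxemtutaifukte/ → xumxentutaifukte.
Rule 2 (intervocalic voicing): /t/ is a voiceless obstruent between vowels /u/ and /a/, so it voices to [d]. /f/ is a voiceless obstruent between vowels /i/ and /u/, so it voices to [v]. /xumxentutaifukte/ → xumxentudaivukte.
Rule 3 (high vowel syncope): no segment meets the environment; /xumxentudaivukte/ is unchanged.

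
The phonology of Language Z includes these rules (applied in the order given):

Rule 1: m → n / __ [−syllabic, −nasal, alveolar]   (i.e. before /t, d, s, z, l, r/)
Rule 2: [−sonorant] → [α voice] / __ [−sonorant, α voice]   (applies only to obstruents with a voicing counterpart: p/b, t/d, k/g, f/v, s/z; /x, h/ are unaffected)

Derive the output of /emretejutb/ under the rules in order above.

enretejudb

Rule 1 (nasal place assimilation): /m/ precedes the alveolar consonant /r/, so it assimilates in place to [n]. /emretejutb/ → enretejutb.
Rule 2 (regressive voicing assimilation): /t/ precedes the voiced obstruent /b/, so it voices to [d] by assimilation. /enretejutb/ → enretejudb.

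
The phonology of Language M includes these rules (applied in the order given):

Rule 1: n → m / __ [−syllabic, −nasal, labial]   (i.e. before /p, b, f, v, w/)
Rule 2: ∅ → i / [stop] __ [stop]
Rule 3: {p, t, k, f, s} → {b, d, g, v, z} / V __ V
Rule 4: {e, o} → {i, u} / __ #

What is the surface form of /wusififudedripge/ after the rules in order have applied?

Rule 1 (nasal place assimilation): no segment meets the environment; /wusififudedripge/ is unchanged.
Rule 2 (stop-cluster i-epenthesis): /p/ and /g/ form a stop–stop cluster, so [i] is inserted between them. /wusififudedripge/ → wusififudedripige.
Rule 3 (intervocalic voicing): /s/ is a voiceless obstruent between vowels /u/ and /i/, so it voices to [z]. /f/ is a voiceless obstruent between vowels /i/ and /i/, so it voices to [v]. /f/ is a voiceless obstruent between vowels /i/ and /u/, so it voices to [v]. /p/ is a voiceless obstruent between vowels /i/ and /i/, so it voices to [b]. /wusififudedripige/ → wuzivivudedribige.
Rule 4 (final vowel raising): /e/ is a mid vowel in word-final position, so it raises to [i]. /wuzivivudedribige/ → wuzivivudedribigi.

wuzivivudedribigi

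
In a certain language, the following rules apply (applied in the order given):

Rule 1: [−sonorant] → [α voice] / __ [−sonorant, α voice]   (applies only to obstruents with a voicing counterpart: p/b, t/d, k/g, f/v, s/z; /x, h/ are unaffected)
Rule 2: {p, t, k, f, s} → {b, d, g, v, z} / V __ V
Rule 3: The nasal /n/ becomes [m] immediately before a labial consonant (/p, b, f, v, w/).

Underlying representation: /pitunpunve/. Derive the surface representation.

Rule 1 (regressive voicing assimilation): no segment meets the environment; /pitunpunve/ is unchanged.
Rule 2 (intervocalic voicing): /t/ is a voiceless obstruent between vowels /i/ and /u/, so it voices to [d]. /pitunpunve/ → pidunpunve.
Rule 3 (nasal place assimilation): /n/ precedes the labial consonant /p/, so it assimilates in place to [m]. /n/ precedes the labial consonant /v/, so it assimilates in place to [m]. /pidunpunve/ → pidumpumve.

pidumpumve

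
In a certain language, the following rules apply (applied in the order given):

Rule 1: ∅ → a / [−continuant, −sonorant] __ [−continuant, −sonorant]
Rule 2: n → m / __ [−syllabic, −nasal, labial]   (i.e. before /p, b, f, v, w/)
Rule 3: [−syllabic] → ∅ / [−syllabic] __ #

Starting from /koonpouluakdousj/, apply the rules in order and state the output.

Rule 1 (stop-cluster a-epenthesis): /k/ and /d/ form a stop–stop cluster, so [a] is inserted between them. /koonpouluakdousj/ → koonpouluakadousj.
Rule 2 (nasal place assimilation): /n/ precedes the labial consonant /p/, so it assimilates in place to [m]. /koonpouluakadousj/ → koompouluakadousj.
Rule 3 (final cluster simplification): /j/ is the second consonant of a word-final cluster /sj/, so it deletes. /koompouluakadousj/ → koompouluakadous.

koompouluakadous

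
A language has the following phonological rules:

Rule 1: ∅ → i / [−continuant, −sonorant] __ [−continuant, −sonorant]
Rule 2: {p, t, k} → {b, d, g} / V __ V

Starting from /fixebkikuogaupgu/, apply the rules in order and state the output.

Rule 1 (stop-cluster i-epenthesis): /b/ and /k/ form a stop–stop cluster, so [i] is inserted between them. /p/ and /g/ form a stop–stop cluster, so [i] is inserted between them. /fixebkikuogaupgu/ → fixebikikuogaupigu.
Rule 2 (intervocalic voicing): /k/ is a voiceless stop between vowels /i/ and /i/, so it voices to [g]. /k/ is a voiceless stop between vowels /i/ and /u/, so it voices to [g]. /p/ is a voiceless stop between vowels /u/ and /i/, so it voices to [b]. /fixebikikuogaupigu/ → fixebigiguogaubigu.

fixebigiguogaubigu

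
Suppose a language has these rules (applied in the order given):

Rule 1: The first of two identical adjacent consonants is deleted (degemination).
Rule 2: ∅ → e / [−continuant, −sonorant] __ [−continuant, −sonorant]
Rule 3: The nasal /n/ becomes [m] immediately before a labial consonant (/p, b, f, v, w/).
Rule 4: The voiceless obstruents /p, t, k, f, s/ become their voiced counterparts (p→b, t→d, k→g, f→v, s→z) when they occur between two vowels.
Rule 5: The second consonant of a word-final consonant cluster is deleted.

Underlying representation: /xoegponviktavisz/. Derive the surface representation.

xoegebomvigedavis

Rule 1 (degemination): no segment meets the environment; /xoegponviktavisz/ is unchanged.
Rule 2 (stop-cluster e-epenthesis): /g/ and /p/ form a stop–stop cluster, so [e] is inserted between them. /k/ and /t/ form a stop–stop cluster, so [e] is inserted between them. /xoegponviktavisz/ → xoegeponviketavisz.
Rule 3 (nasal place assimilation): /n/ precedes the labial consonant /v/, so it assimilates in place to [m]. /xoegeponviketavisz/ → xoegepomviketavisz.
Rule 4 (intervocalic voicing): /p/ is a voiceless obstruent between vowels /e/ and /o/, so it voices to [b]. /k/ is a voiceless obstruent between vowels /i/ and /e/, so it voices to [g]. /t/ is a voiceless obstruent between vowels /e/ and /a/, so it voices to [d]. /xoegepomviketavisz/ → xoegebomvigedavisz.
Rule 5 (final cluster simplification): /z/ is the second consonant of a word-final cluster /sz/, so it deletes. /xoegebomvigedavisz/ → xoegebomvigedavis.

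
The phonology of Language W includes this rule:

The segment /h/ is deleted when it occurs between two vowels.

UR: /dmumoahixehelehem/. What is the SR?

/h/ occurs between vowels /a/ and /i/, so it deletes.
/h/ occurs between vowels /e/ and /e/, so it deletes.
/h/ occurs between vowels /e/ and /e/, so it deletes.
Surface form: [dmumoaixeeleem].

dmumoaixeeleem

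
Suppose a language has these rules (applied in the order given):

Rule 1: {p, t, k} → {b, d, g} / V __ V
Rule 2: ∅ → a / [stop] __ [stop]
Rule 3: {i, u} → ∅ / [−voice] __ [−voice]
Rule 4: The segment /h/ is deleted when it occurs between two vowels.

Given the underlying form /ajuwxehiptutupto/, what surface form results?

ajuwxehpatudupato

Rule 1 (intervocalic voicing): /t/ is a voiceless stop between vowels /u/ and /u/, so it voices to [d]. /ajuwxehiptutupto/ → ajuwxehiptudupto.
Rule 2 (stop-cluster a-epenthesis): /p/ and /t/ form a stop–stop cluster, so [a] is inserted between them. /p/ and /t/ form a stop–stop cluster, so [a] is inserted between them. /ajuwxehiptudupto/ → ajuwxehipatudupato.
Rule 3 (high vowel syncope): /i/ is a high vowel flanked by voiceless consonants /h/ and /p/, so it deletes. /ajuwxehipatudupato/ → ajuwxehpatudupato.
Rule 4 (intervocalic h-deletion): no segment meets the environment; /ajuwxehpatudupato/ is unchanged.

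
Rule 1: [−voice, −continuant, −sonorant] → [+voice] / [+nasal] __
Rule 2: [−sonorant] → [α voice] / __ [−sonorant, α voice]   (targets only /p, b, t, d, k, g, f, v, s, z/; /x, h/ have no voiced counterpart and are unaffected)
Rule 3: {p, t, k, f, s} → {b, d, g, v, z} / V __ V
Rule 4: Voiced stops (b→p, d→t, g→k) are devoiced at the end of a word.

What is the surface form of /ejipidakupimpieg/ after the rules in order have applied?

ejibidagubimbiek

Rule 1 (post-nasal voicing): /p/ is a voiceless stop immediately after the nasal /m/, so it voices to [b]. /ejipidakupimpieg/ → ejipidakupimbieg.
Rule 2 (regressive voicing assimilation): no segment meets the environment; /ejipidakupimbieg/ is unchanged.
Rule 3 (intervocalic voicing): /p/ is a voiceless obstruent between vowels /i/ and /i/, so it voices to [b]. /k/ is a voiceless obstruent between vowels /a/ and /u/, so it voices to [g]. /p/ is a voiceless obstruent between vowels /u/ and /i/, so it voices to [b]. /ejipidakupimbieg/ → ejibidagubimbieg.
Rule 4 (final devoicing): /g/ is a voiced stop in word-final position, so it devoices to [k]. /ejibidagubimbieg/ → ejibidagubimbiek.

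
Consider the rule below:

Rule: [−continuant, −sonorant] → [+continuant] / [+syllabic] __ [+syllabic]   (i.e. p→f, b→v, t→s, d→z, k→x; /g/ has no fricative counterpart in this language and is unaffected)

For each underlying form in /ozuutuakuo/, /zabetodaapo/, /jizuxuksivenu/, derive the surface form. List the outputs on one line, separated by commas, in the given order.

/ozuutuakuo/: /t/ is a stop between vowels /u/ and /u/, so it spirantizes to the fricative [s]. /k/ is a stop between vowels /a/ and /u/, so it spirantizes to the fricative [x]. → [ozuusuaxuo].
/zabetodaapo/: /b/ is a stop between vowels /a/ and /e/, so it spirantizes to the fricative [v]. /t/ is a stop between vowels /e/ and /o/, so it spirantizes to the fricative [s]. /d/ is a stop between vowels /o/ and /a/, so it spirantizes to the fricative [z]. /p/ is a stop between vowels /a/ and /o/, so it spirantizes to the fricative [f]. → [zavesozaafo].
/jizuxuksivenu/: the rule's environment is not met; surfaces unchanged as [jizuxuksivenu].

ozuusuaxuo, zavesozaafo, jizuxuksivenu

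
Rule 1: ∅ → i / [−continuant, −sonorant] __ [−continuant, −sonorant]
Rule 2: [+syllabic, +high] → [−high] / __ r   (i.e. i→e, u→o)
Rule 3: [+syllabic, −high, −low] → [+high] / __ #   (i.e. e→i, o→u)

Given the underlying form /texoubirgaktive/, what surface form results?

Rule 1 (stop-cluster i-epenthesis): /k/ and /t/ form a stop–stop cluster, so [i] is inserted between them. /texoubirgaktive/ → texoubirgakitive.
Rule 2 (pre-rhotic lowering): /i/ is a high vowel immediately before /r/, so it lowers to [e]. /texoubirgakitive/ → texoubergakitive.
Rule 3 (final vowel raising): /e/ is a mid vowel in word-final position, so it raises to [i]. /texoubergakitive/ → texoubergakitivi.

texoubergakitivi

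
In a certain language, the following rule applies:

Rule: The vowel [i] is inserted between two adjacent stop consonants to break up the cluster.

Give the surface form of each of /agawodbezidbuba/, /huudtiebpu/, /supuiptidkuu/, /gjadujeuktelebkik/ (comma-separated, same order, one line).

/agawodbezidbuba/: /d/ and /b/ form a stop–stop cluster, so [i] is inserted between them. /d/ and /b/ form a stop–stop cluster, so [i] is inserted between them. → [agawodibezidibuba].
/huudtiebpu/: /d/ and /t/ form a stop–stop cluster, so [i] is inserted between them. /b/ and /p/ form a stop–stop cluster, so [i] is inserted between them. → [huuditiebipu].
/supuiptidkuu/: /p/ and /t/ form a stop–stop cluster, so [i] is inserted between them. /d/ and /k/ form a stop–stop cluster, so [i] is inserted between them. → [supuipitidikuu].
/gjadujeuktelebkik/: /k/ and /t/ form a stop–stop cluster, so [i] is inserted between them. /b/ and /k/ form a stop–stop cluster, so [i] is inserted between them. → [gjadujeukitelebikik].

agawodibezidibuba, huuditiebipu, supuipitidikuu, gjadujeukitelebikik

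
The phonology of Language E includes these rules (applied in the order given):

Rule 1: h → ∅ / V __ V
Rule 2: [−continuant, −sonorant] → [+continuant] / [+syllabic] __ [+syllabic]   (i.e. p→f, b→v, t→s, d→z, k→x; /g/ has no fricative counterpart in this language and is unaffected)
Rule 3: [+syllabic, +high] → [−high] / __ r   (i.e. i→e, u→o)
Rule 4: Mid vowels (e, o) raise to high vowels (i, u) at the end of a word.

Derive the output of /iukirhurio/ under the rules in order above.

iuxerhoriu

Rule 1 (intervocalic h-deletion): no segment meets the environment; /iukirhurio/ is unchanged.
Rule 2 (intervocalic spirantization): /k/ is a stop between vowels /u/ and /i/, so it spirantizes to the fricative [x]. /iukirhurio/ → iuxirhurio.
Rule 3 (pre-rhotic lowering): /i/ is a high vowel immediately before /r/, so it lowers to [e]. /u/ is a high vowel immediately before /r/, so it lowers to [o]. /iuxirhurio/ → iuxerhorio.
Rule 4 (final vowel raising): /o/ is a mid vowel in word-final position, so it raises to [u]. /iuxerhorio/ → iuxerhoriu.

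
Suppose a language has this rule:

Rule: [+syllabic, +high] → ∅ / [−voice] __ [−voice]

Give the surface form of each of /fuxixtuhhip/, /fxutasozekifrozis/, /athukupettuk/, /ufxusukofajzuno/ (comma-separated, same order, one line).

/fuxixtuhhip/: /u/ is a high vowel flanked by voiceless consonants /f/ and /x/, so it deletes. /i/ is a high vowel flanked by voiceless consonants /x/ and /x/, so it deletes. /u/ is a high vowel flanked by voiceless consonants /t/ and /h/, so it deletes. /i/ is a high vowel flanked by voiceless consonants /h/ and /p/, so it deletes. → [fxxthhp].
/fxutasozekifrozis/: /u/ is a high vowel flanked by voiceless consonants /x/ and /t/, so it deletes. /i/ is a high vowel flanked by voiceless consonants /k/ and /f/, so it deletes. → [fxtasozekfrozis].
/athukupettuk/: /u/ is a high vowel flanked by voiceless consonants /h/ and /k/, so it deletes. /u/ is a high vowel flanked by voiceless consonants /k/ and /p/, so it deletes. /u/ is a high vowel flanked by voiceless consonants /t/ and /k/, so it deletes. → [athkpettk].
/ufxusukofajzuno/: /u/ is a high vowel flanked by voiceless consonants /x/ and /s/, so it deletes. /u/ is a high vowel flanked by voiceless consonants /s/ and /k/, so it deletes. → [ufxskofajzuno].

fxxthhp, fxtasozekfrozis, athkpettk, ufxskofajzuno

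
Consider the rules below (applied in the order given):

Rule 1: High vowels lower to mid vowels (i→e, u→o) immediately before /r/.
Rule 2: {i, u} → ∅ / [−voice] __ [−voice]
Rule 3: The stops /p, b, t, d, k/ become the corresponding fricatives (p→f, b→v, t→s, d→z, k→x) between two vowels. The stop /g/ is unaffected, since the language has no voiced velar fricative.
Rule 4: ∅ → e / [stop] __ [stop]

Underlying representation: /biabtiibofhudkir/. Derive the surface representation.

biabetiivofhudeker

Rule 1 (pre-rhotic lowering): /i/ is a high vowel immediately before /r/, so it lowers to [e]. /biabtiibofhudkir/ → biabtiibofhudker.
Rule 2 (high vowel syncope): no segment meets the environment; /biabtiibofhudker/ is unchanged.
Rule 3 (intervocalic spirantization): /b/ is a stop between vowels /i/ and /o/, so it spirantizes to the fricative [v]. /biabtiibofhudker/ → biabtiivofhudker.
Rule 4 (stop-cluster e-epenthesis): /b/ and /t/ form a stop–stop cluster, so [e] is inserted between them. /d/ and /k/ form a stop–stop cluster, so [e] is inserted between them. /biabtiivofhudker/ → biabetiivofhudeker.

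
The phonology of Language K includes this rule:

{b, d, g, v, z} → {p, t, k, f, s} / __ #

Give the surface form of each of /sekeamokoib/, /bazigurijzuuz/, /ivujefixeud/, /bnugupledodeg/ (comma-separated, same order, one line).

/sekeamokoib/: /b/ is a voiced obstruent in word-final position, so it devoices to [p]. → [sekeamokoip].
/bazigurijzuuz/: /z/ is a voiced obstruent in word-final position, so it devoices to [s]. → [bazigurijzuus].
/ivujefixeud/: /d/ is a voiced obstruent in word-final position, so it devoices to [t]. → [ivujefixeut].
/bnugupledodeg/: /g/ is a voiced obstruent in word-final position, so it devoices to [k]. → [bnugupledodek].

sekeamokoip, bazigurijzuus, ivujefixeut, bnugupledodek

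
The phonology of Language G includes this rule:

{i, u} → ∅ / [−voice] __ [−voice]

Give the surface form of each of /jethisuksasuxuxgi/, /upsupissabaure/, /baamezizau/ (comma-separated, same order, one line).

jethsksasxxgi, upspssabaure, baamezizau

/jethisuksasuxuxgi/: /i/ is a high vowel flanked by voiceless consonants /h/ and /s/, so it deletes. /u/ is a high vowel flanked by voiceless consonants /s/ and /k/, so it deletes. /u/ is a high vowel flanked by voiceless consonants /s/ and /x/, so it deletes. /u/ is a high vowel flanked by voiceless consonants /x/ and /x/, so it deletes. → [jethsksasxxgi].
/upsupissabaure/: /u/ is a high vowel flanked by voiceless consonants /s/ and /p/, so it deletes. /i/ is a high vowel flanked by voiceless consonants /p/ and /s/, so it deletes. → [upspssabaure].
/baamezizau/: the rule's environment is not met; surfaces unchanged as [baamezizau].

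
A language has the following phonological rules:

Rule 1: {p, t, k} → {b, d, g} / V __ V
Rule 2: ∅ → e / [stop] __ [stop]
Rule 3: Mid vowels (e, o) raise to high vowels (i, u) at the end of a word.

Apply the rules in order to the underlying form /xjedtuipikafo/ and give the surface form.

xjedetuibigafu

Rule 1 (intervocalic voicing): /p/ is a voiceless stop between vowels /i/ and /i/, so it voices to [b]. /k/ is a voiceless stop between vowels /i/ and /a/, so it voices to [g]. /xjedtuipikafo/ → xjedtuibigafo.
Rule 2 (stop-cluster e-epenthesis): /d/ and /t/ form a stop–stop cluster, so [e] is inserted between them. /xjedtuibigafo/ → xjedetuibigafo.
Rule 3 (final vowel raising): /o/ is a mid vowel in word-final position, so it raises to [u]. /xjedetuibigafo/ → xjedetuibigafu.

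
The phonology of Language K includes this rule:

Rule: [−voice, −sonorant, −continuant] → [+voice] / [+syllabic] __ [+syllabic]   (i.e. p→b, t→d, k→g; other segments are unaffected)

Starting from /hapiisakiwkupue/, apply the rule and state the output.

/p/ is a voiceless stop between vowels /a/ and /i/, so it voices to [b].
/k/ is a voiceless stop between vowels /a/ and /i/, so it voices to [g].
/p/ is a voiceless stop between vowels /u/ and /u/, so it voices to [b].
The other instance of /k/ does not occur in the required environment and remains unchanged.
Surface form: [habiisagiwkubue].

habiisagiwkubue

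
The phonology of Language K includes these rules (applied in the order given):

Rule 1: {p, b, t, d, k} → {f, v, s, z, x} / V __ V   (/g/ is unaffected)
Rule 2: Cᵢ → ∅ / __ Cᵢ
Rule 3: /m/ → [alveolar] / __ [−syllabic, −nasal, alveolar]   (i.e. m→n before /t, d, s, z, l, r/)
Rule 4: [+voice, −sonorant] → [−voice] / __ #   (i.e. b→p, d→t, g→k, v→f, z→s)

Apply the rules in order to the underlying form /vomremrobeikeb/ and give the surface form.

vonrenroveixep

Rule 1 (intervocalic spirantization): /b/ is a stop between vowels /o/ and /e/, so it spirantizes to the fricative [v]. /k/ is a stop between vowels /i/ and /e/, so it spirantizes to the fricative [x]. /vomremrobeikeb/ → vomremroveixeb.
Rule 2 (degemination): no segment meets the environment; /vomremroveixeb/ is unchanged.
Rule 3 (nasal place assimilation): /m/ precedes the alveolar consonant /r/, so it assimilates in place to [n]. /m/ precedes the alveolar consonant /r/, so it assimilates in place to [n]. /vomremroveixeb/ → vonrenroveixeb.
Rule 4 (final devoicing): /b/ is a voiced obstruent in word-final position, so it devoices to [p]. /vonrenroveixeb/ → vonrenroveixep.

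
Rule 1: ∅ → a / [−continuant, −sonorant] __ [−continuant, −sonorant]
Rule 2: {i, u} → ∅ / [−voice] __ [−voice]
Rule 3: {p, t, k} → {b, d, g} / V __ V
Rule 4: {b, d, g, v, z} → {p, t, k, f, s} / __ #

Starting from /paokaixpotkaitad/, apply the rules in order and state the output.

Rule 1 (stop-cluster a-epenthesis): /t/ and /k/ form a stop–stop cluster, so [a] is inserted between them. /paokaixpotkaitad/ → paokaixpotakaitad.
Rule 2 (high vowel syncope): no segment meets the environment; /paokaixpotakaitad/ is unchanged.
Rule 3 (intervocalic voicing): /k/ is a voiceless stop between vowels /o/ and /a/, so it voices to [g]. /t/ is a voiceless stop between vowels /o/ and /a/, so it voices to [d]. /k/ is a voiceless stop between vowels /a/ and /a/, so it voices to [g]. /t/ is a voiceless stop between vowels /i/ and /a/, so it voices to [d]. /paokaixpotakaitad/ → paogaixpodagaidad.
Rule 4 (final devoicing): /d/ is a voiced obstruent in word-final position, so it devoices to [t]. /paogaixpodagaidad/ → paogaixpodagaidat.

paogaixpodagaidat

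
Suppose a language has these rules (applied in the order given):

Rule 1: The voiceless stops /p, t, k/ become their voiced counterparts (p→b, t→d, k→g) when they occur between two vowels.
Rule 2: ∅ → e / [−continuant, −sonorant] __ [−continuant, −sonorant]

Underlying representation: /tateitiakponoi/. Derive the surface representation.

Rule 1 (intervocalic voicing): /t/ is a voiceless stop between vowels /a/ and /e/, so it voices to [d]. /t/ is a voiceless stop between vowels /i/ and /i/, so it voices to [d]. /tateitiakponoi/ → tadeidiakponoi.
Rule 2 (stop-cluster e-epenthesis): /k/ and /p/ form a stop–stop cluster, so [e] is inserted between them. /tadeidiakponoi/ → tadeidiakeponoi.

tadeidiakeponoi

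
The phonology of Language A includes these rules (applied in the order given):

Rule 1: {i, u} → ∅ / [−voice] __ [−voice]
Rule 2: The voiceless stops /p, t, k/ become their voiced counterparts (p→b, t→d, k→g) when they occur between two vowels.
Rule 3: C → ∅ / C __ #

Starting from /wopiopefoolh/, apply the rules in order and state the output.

wobiobefool

Rule 1 (high vowel syncope): no segment meets the environment; /wopiopefoolh/ is unchanged.
Rule 2 (intervocalic voicing): /p/ is a voiceless stop between vowels /o/ and /i/, so it voices to [b]. /p/ is a voiceless stop between vowels /o/ and /e/, so it voices to [b]. /wopiopefoolh/ → wobiobefoolh.
Rule 3 (final cluster simplification): /h/ is the second consonant of a word-final cluster /lh/, so it deletes. /wobiobefoolh/ → wobiobefool.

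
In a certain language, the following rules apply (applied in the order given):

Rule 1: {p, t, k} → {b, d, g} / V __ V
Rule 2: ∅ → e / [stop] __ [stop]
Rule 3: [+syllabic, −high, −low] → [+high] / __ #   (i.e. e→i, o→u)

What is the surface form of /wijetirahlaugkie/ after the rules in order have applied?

Rule 1 (intervocalic voicing): /t/ is a voiceless stop between vowels /e/ and /i/, so it voices to [d]. /wijetirahlaugkie/ → wijedirahlaugkie.
Rule 2 (stop-cluster e-epenthesis): /g/ and /k/ form a stop–stop cluster, so [e] is inserted between them. /wijedirahlaugkie/ → wijedirahlaugekie.
Rule 3 (final vowel raising): /e/ is a mid vowel in word-final position, so it raises to [i]. /wijedirahlaugekie/ → wijedirahlaugekii.

wijedirahlaugekii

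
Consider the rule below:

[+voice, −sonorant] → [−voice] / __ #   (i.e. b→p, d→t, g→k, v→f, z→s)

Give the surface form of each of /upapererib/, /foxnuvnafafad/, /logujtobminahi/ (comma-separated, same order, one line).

/upapererib/: /b/ is a voiced obstruent in word-final position, so it devoices to [p]. → [upapererip].
/foxnuvnafafad/: /d/ is a voiced obstruent in word-final position, so it devoices to [t]. → [foxnuvnafafat].
/logujtobminahi/: the rule's environment is not met; surfaces unchanged as [logujtobminahi].

upapererip, foxnuvnafafat, logujtobminahi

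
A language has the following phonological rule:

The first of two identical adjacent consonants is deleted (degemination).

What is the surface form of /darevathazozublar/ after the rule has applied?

No segment of /darevathazozublar/ meets the structural description of the rule, so the form surfaces unchanged.

darevathazozublar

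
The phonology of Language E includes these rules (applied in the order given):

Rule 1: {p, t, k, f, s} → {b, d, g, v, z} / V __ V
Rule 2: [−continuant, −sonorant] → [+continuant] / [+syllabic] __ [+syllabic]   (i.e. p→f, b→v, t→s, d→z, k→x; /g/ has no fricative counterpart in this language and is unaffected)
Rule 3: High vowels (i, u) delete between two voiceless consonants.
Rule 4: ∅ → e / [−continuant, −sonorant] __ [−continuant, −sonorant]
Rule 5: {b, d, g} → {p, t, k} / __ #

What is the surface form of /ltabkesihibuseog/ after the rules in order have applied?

ltabekezihivuzeok

Rule 1 (intervocalic voicing): /s/ is a voiceless obstruent between vowels /e/ and /i/, so it voices to [z]. /s/ is a voiceless obstruent between vowels /u/ and /e/, so it voices to [z]. /ltabkesihibuseog/ → ltabkezihibuzeog.
Rule 2 (intervocalic spirantization): /b/ is a stop between vowels /i/ and /u/, so it spirantizes to the fricative [v]. /ltabkezihibuzeog/ → ltabkezihivuzeog.
Rule 3 (high vowel syncope): no segment meets the environment; /ltabkezihivuzeog/ is unchanged.
Rule 4 (stop-cluster e-epenthesis): /b/ and /k/ form a stop–stop cluster, so [e] is inserted between them. /ltabkezihivuzeog/ → ltabekezihivuzeog.
Rule 5 (final devoicing): /g/ is a voiced stop in word-final position, so it devoices to [k]. /ltabekezihivuzeog/ → ltabekezihivuzeok.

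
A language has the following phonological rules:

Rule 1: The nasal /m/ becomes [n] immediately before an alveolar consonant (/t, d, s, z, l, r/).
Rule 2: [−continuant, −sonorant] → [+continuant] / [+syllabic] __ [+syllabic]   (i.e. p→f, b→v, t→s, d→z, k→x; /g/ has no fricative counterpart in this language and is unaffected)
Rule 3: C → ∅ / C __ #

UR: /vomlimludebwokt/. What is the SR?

vonlinluzebwok

Rule 1 (nasal place assimilation): /m/ precedes the alveolar consonant /l/, so it assimilates in place to [n]. /m/ precedes the alveolar consonant /l/, so it assimilates in place to [n]. /vomlimludebwokt/ → vonlinludebwokt.
Rule 2 (intervocalic spirantization): /d/ is a stop between vowels /u/ and /e/, so it spirantizes to the fricative [z]. /vonlinludebwokt/ → vonlinluzebwokt.
Rule 3 (final cluster simplification): /t/ is the second consonant of a word-final cluster /kt/, so it deletes. /vonlinluzebwokt/ → vonlinluzebwok.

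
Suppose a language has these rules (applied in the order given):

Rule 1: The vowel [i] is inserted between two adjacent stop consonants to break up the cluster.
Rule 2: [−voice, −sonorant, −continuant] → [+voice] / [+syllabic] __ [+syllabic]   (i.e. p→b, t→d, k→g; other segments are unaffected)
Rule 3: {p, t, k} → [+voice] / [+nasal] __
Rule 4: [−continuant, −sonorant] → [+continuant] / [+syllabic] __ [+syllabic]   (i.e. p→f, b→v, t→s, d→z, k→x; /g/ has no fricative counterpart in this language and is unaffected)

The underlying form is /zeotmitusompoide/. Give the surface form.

Rule 1 (stop-cluster i-epenthesis): no segment meets the environment; /zeotmitusompoide/ is unchanged.
Rule 2 (intervocalic voicing): /t/ is a voiceless stop between vowels /i/ and /u/, so it voices to [d]. /zeotmitusompoide/ → zeotmidusompoide.
Rule 3 (post-nasal voicing): /p/ is a voiceless stop immediately after the nasal /m/, so it voices to [b]. /zeotmidusompoide/ → zeotmidusomboide.
Rule 4 (intervocalic spirantization): /d/ is a stop between vowels /i/ and /u/, so it spirantizes to the fricative [z]. /d/ is a stop between vowels /i/ and /e/, so it spirantizes to the fricative [z]. /zeotmidusomboide/ → zeotmizusomboize.

zeotmizusomboize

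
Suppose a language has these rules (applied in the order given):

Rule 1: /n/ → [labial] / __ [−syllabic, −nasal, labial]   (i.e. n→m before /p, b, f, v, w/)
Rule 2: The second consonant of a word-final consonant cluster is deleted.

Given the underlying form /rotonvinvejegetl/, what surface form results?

rotomvimvejeget

Rule 1 (nasal place assimilation): /n/ precedes the labial consonant /v/, so it assimilates in place to [m]. /n/ precedes the labial consonant /v/, so it assimilates in place to [m]. /rotonvinvejegetl/ → rotomvimvejegetl.
Rule 2 (final cluster simplification): /l/ is the second consonant of a word-final cluster /tl/, so it deletes. /rotomvimvejegetl/ → rotomvimvejeget.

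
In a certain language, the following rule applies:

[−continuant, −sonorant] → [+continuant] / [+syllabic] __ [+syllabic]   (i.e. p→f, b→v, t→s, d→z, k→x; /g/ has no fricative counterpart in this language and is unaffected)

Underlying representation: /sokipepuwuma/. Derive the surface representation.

soxifefuwuma

/k/ is a stop between vowels /o/ and /i/, so it spirantizes to the fricative [x].
/p/ is a stop between vowels /i/ and /e/, so it spirantizes to the fricative [f].
/p/ is a stop between vowels /e/ and /u/, so it spirantizes to the fricative [f].
Surface form: [soxifefuwuma].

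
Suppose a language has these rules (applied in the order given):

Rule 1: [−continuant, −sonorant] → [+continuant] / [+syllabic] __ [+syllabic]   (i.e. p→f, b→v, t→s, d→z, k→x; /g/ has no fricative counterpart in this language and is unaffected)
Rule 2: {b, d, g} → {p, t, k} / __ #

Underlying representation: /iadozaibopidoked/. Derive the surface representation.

iazozaivofizoxet

Rule 1 (intervocalic spirantization): /d/ is a stop between vowels /a/ and /o/, so it spirantizes to the fricative [z]. /b/ is a stop between vowels /i/ and /o/, so it spirantizes to the fricative [v]. /p/ is a stop between vowels /o/ and /i/, so it spirantizes to the fricative [f]. /d/ is a stop between vowels /i/ and /o/, so it spirantizes to the fricative [z]. /k/ is a stop between vowels /o/ and /e/, so it spirantizes to the fricative [x]. /iadozaibopidoked/ → iazozaivofizoxed.
Rule 2 (final devoicing): /d/ is a voiced stop in word-final position, so it devoices to [t]. /iazozaivofizoxed/ → iazozaivofizoxet.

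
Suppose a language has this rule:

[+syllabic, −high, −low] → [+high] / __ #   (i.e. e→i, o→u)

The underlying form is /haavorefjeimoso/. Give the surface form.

/o/ is a mid vowel in word-final position, so it raises to [u].
The other instances of /o/, /e/ do not occur in the required environment and remain unchanged.
Surface form: [haavorefjeimosu].

haavorefjeimosu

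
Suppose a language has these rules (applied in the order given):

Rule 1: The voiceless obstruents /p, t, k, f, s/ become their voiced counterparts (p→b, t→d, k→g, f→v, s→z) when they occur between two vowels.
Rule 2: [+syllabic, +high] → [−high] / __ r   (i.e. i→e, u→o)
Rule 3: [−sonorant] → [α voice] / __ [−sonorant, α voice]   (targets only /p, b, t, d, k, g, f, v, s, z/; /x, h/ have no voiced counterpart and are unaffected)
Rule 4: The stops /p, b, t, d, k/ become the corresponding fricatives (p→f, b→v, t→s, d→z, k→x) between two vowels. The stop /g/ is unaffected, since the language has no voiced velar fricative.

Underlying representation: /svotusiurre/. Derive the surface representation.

Rule 1 (intervocalic voicing): /t/ is a voiceless obstruent between vowels /o/ and /u/, so it voices to [d]. /s/ is a voiceless obstruent between vowels /u/ and /i/, so it voices to [z]. /svotusiurre/ → svoduziurre.
Rule 2 (pre-rhotic lowering): /u/ is a high vowel immediately before /r/, so it lowers to [o]. /svoduziurre/ → svoduziorre.
Rule 3 (regressive voicing assimilation): /s/ precedes the voiced obstruent /v/, so it voices to [z] by assimilation. /svoduziorre/ → zvoduziorre.
Rule 4 (intervocalic spirantization): /d/ is a stop between vowels /o/ and /u/, so it spirantizes to the fricative [z]. /zvoduziorre/ → zvozuziorre.

zvozuziorre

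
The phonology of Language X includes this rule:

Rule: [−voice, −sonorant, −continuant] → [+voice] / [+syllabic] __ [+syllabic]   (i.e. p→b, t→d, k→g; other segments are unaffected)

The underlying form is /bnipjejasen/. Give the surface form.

No segment of /bnipjejasen/ meets the structural description of the rule, so the form surfaces unchanged.

bnipjejasen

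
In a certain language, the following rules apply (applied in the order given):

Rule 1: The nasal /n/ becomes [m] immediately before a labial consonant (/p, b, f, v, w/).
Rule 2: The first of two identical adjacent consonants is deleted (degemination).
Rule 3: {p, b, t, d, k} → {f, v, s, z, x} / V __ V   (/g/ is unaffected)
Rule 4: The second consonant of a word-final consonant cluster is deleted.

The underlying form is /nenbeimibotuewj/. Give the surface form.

nembeimivosuew

Rule 1 (nasal place assimilation): /n/ precedes the labial consonant /b/, so it assimilates in place to [m]. /nenbeimibotuewj/ → nembeimibotuewj.
Rule 2 (degemination): no segment meets the environment; /nembeimibotuewj/ is unchanged.
Rule 3 (intervocalic spirantization): /b/ is a stop between vowels /i/ and /o/, so it spirantizes to the fricative [v]. /t/ is a stop between vowels /o/ and /u/, so it spirantizes to the fricative [s]. /nembeimibotuewj/ → nembeimivosuewj.
Rule 4 (final cluster simplification): /j/ is the second consonant of a word-final cluster /wj/, so it deletes. /nembeimivosuewj/ → nembeimivosuew.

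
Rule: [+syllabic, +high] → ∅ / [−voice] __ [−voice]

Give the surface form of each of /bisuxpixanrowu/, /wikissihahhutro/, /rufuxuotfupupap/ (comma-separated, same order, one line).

/bisuxpixanrowu/: /u/ is a high vowel flanked by voiceless consonants /s/ and /x/, so it deletes. /i/ is a high vowel flanked by voiceless consonants /p/ and /x/, so it deletes. → [bisxpxanrowu].
/wikissihahhutro/: /i/ is a high vowel flanked by voiceless consonants /k/ and /s/, so it deletes. /i/ is a high vowel flanked by voiceless consonants /s/ and /h/, so it deletes. /u/ is a high vowel flanked by voiceless consonants /h/ and /t/, so it deletes. → [wiksshahhtro].
/rufuxuotfupupap/: /u/ is a high vowel flanked by voiceless consonants /f/ and /x/, so it deletes. /u/ is a high vowel flanked by voiceless consonants /f/ and /p/, so it deletes. /u/ is a high vowel flanked by voiceless consonants /p/ and /p/, so it deletes. → [rufxuotfppap].

bisxpxanrowu, wiksshahhtro, rufxuotfppap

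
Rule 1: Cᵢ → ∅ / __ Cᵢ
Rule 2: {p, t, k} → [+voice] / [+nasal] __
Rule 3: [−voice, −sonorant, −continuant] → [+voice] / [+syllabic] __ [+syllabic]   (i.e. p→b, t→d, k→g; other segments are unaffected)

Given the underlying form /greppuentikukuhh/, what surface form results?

grebuendiguguh

Rule 1 (degemination): /pp/ is a geminate; the first /p/ deletes. /hh/ is a geminate; the first /h/ deletes. /greppuentikukuhh/ → grepuentikukuh.
Rule 2 (post-nasal voicing): /t/ is a voiceless stop immediately after the nasal /n/, so it voices to [d]. /grepuentikukuh/ → grepuendikukuh.
Rule 3 (intervocalic voicing): /p/ is a voiceless stop between vowels /e/ and /u/, so it voices to [b]. /k/ is a voiceless stop between vowels /i/ and /u/, so it voices to [g]. /k/ is a voiceless stop between vowels /u/ and /u/, so it voices to [g]. /grepuendikukuh/ → grebuendiguguh.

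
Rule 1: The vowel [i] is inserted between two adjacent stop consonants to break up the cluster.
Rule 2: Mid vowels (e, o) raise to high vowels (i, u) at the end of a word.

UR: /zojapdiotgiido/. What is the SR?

Rule 1 (stop-cluster i-epenthesis): /p/ and /d/ form a stop–stop cluster, so [i] is inserted between them. /t/ and /g/ form a stop–stop cluster, so [i] is inserted between them. /zojapdiotgiido/ → zojapidiotigiido.
Rule 2 (final vowel raising): /o/ is a mid vowel in word-final position, so it raises to [u]. /zojapidiotigiido/ → zojapidiotigiidu.

zojapidiotigiidu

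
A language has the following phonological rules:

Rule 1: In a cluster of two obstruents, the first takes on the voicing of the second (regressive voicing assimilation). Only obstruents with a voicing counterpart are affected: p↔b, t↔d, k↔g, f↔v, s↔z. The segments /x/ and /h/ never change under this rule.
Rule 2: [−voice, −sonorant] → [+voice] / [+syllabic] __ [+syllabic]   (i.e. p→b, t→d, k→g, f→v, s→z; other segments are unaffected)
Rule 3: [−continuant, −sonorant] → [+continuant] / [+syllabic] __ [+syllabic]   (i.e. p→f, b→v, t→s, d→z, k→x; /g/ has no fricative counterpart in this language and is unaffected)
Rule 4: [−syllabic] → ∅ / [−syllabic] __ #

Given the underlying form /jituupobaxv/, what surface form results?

jizuuvovax

Rule 1 (regressive voicing assimilation): no segment meets the environment; /jituupobaxv/ is unchanged.
Rule 2 (intervocalic voicing): /t/ is a voiceless obstruent between vowels /i/ and /u/, so it voices to [d]. /p/ is a voiceless obstruent between vowels /u/ and /o/, so it voices to [b]. /jituupobaxv/ → jiduubobaxv.
Rule 3 (intervocalic spirantization): /d/ is a stop between vowels /i/ and /u/, so it spirantizes to the fricative [z]. /b/ is a stop between vowels /u/ and /o/, so it spirantizes to the fricative [v]. /b/ is a stop between vowels /o/ and /a/, so it spirantizes to the fricative [v]. /jiduubobaxv/ → jizuuvovaxv.
Rule 4 (final cluster simplification): /v/ is the second consonant of a word-final cluster /xv/, so it deletes. /jizuuvovaxv/ → jizuuvovax.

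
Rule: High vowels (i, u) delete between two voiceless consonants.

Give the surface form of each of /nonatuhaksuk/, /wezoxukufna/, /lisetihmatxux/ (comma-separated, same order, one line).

nonathaksk, wezoxkfna, lisethmatxx

/nonatuhaksuk/: /u/ is a high vowel flanked by voiceless consonants /t/ and /h/, so it deletes. /u/ is a high vowel flanked by voiceless consonants /s/ and /k/, so it deletes. → [nonathaksk].
/wezoxukufna/: /u/ is a high vowel flanked by voiceless consonants /x/ and /k/, so it deletes. /u/ is a high vowel flanked by voiceless consonants /k/ and /f/, so it deletes. → [wezoxkfna].
/lisetihmatxux/: /i/ is a high vowel flanked by voiceless consonants /t/ and /h/, so it deletes. /u/ is a high vowel flanked by voiceless consonants /x/ and /x/, so it deletes. → [lisethmatxx].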